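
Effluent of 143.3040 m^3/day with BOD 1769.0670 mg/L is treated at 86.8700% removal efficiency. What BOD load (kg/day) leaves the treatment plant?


Load_in = volume * conc / 1000 = 143.3040 * 1769.0670 / 1000 = 253.5144 kg/day
Removed = Load_in * eff / 100 = 253.5144 * 86.8700 / 100 = 220.2279 kg/day
Load_out = Load_in - Removed = 253.5144 - 220.2279 = 33.2864 kg/day


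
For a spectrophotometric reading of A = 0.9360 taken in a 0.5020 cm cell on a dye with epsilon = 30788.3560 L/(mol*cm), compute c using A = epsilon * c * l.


Formula: c = A / (epsilon * l)
Substituting: c = 0.9360 / (30788.3560 * 0.5020)
Result: 6.0560e-05 mol/L


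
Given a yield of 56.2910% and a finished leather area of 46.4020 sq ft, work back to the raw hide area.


Formula: raw = finished * 100 / yield
Substituting: raw = 46.4020 * 100 / 56.2910
Result: 82.4324 sq ft


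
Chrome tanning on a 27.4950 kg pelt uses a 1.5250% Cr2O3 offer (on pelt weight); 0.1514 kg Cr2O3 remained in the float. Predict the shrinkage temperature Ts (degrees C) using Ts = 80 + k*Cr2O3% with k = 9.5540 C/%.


Offered = pelt * offer_pct / 100 = 27.4950 * 1.5250 / 100 = 0.4193 kg
Uptake = offered - residual = 0.4193 - 0.1514 = 0.2679 kg
Cr2O3% on pelt = uptake / pelt * 100 = 0.2679 / 27.4950 * 100 = 0.9744 %
Ts = 80 + k * Cr2O3% = 80 + 9.5540 * 0.9744 = 89.3090 C


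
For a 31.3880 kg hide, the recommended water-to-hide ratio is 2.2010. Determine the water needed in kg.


Formula: Water = hide_weight * ratio
Substituting: Water = 31.3880 * 2.2010
Result: 69.0850 kg


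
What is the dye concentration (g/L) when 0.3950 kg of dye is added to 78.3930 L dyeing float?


Formula: Conc = dye_mass(kg) / volume(L) * 1000
Substituting: Conc = 0.3950 / 78.3930 * 1000
Result: 5.0387 g/L


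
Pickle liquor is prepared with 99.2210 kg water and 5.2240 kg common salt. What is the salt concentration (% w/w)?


Formula: Conc = salt / (water + salt) * 100
Substituting: Conc = 5.2240 / (99.2210 + 5.2240) * 100
Result: 5.0017 %


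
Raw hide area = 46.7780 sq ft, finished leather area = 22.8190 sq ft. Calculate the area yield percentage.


Formula: Yield = finished / raw * 100
Substituting: Yield = 22.8190 / 46.7780 * 100
Result: 48.7815 %


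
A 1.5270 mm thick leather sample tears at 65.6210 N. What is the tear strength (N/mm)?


Formula: Tear strength = force / thickness
Substituting: Tear strength = 65.6210 / 1.5270
Result: 42.9738 N/mm


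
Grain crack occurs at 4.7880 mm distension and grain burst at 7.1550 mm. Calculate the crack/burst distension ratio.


Formula: Ratio = crack / burst
Substituting: Ratio = 4.7880 / 7.1550
Result: 0.6692


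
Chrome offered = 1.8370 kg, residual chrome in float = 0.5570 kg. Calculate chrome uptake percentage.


Formula: Uptake = (offered - residual) / offered * 100
Substituting: Uptake = (1.8370 - 0.5570) / 1.8370 * 100
Result: 69.6788 %


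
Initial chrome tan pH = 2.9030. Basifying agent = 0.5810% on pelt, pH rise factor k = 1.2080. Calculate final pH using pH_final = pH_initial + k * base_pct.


Formula: pH_final = pH_initial + k * base_pct
Substituting: pH_final = 2.9030 + 1.2080 * 0.5810
Result: 3.6048


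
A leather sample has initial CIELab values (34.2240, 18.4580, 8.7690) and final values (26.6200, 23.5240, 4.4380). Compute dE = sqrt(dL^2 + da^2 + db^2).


dL = -7.6040, da = 5.0660, db = -4.3310
dE = sqrt((-7.6040)^2 + 5.0660^2 + (-4.3310)^2) = 10.1115


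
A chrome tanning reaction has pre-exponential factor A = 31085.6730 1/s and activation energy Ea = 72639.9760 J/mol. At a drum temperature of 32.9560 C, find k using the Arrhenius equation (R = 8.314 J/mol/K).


T_K = T_C + 273.15 = 32.9560 + 273.15 = 306.1060 K
exponent = -Ea / (R * T_K) = -72639.9760 / (8.314 * 306.1060) = -28.5426
k = A * exp(exponent) = 31085.6730 * exp(-28.5426) = 1.2493e-08 1/s


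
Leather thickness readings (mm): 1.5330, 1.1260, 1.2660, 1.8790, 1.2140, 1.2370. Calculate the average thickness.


Formula: Average = sum / n
Substituting: Average = 8.2550 / 6
Result: 1.3758 mm


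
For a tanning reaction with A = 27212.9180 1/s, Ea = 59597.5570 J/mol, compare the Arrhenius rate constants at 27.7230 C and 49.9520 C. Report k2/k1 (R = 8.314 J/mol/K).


T1 = 27.7230 + 273.15 = 300.8730 K; T2 = 49.9520 + 273.15 = 323.1020 K
k1 = A * exp(-Ea/(R*T1)) = 27212.9180 * exp(-59597.5570/(8.314*300.8730)) = 1.2236e-06 1/s
k2 = A * exp(-Ea/(R*T2)) = 27212.9180 * exp(-59597.5570/(8.314*323.1020)) = 6.3026e-06 1/s
k2/k1 = 6.3026e-06 / 1.2236e-06 = 5.1507


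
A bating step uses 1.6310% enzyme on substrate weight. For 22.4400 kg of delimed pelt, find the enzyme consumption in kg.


Formula: Enzyme = substrate * pct / 100
Substituting: Enzyme = 22.4400 * 1.6310 / 100
Result: 0.3660 kg


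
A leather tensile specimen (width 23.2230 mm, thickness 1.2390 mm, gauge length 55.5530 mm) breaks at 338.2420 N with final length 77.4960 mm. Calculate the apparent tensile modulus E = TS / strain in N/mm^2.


TS = F / (w * t) = 338.2420 / (23.2230 * 1.2390) = 11.7554 N/mm^2
strain = (Lf - L0) / L0 = (77.4960 - 55.5530) / 55.5530 = 0.3950
E = TS / strain = 11.7554 / 0.3950 = 29.7611 N/mm^2


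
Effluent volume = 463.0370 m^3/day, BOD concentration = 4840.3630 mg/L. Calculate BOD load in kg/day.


Formula: BOD_load = volume * conc / 1000
Substituting: BOD_load = 463.0370 * 4840.3630 / 1000
Result: 2241.2672 kg/day


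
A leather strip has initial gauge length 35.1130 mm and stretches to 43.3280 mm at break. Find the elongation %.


Formula: Elongation = (Lf - L0) / L0 * 100
Substituting: Elongation = (43.3280 - 35.1130) / 35.1130 * 100
Result: 23.3959 %


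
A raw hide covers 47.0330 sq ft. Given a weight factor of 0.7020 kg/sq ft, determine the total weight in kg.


Formula: Weight = area * weight_per_sqft
Substituting: Weight = 47.0330 * 0.7020
Result: 33.0172 kg


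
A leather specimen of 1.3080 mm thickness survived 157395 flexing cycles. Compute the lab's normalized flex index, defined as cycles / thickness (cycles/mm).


Formula: Index = cycles / thickness
Substituting: Index = 157395 / 1.3080
Result: 120332.5688 cycles/mm


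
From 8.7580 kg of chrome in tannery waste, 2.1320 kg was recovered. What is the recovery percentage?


Formula: Recovery = recovered / input * 100
Substituting: Recovery = 2.1320 / 8.7580 * 100
Result: 24.3435 %


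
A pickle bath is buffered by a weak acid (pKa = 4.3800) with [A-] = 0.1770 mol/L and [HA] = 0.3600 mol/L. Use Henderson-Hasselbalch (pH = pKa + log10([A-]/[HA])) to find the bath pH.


ratio = [A-] / [HA] = 0.1770 / 0.3600 = 0.4917
log10(ratio) = -0.3083
pH = pKa + log10(ratio) = 4.3800 - 0.3083 = 4.0717


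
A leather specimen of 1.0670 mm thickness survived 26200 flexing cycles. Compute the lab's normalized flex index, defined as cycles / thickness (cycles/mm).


Formula: Index = cycles / thickness
Substituting: Index = 26200 / 1.0670
Result: 24554.8266 cycles/mm


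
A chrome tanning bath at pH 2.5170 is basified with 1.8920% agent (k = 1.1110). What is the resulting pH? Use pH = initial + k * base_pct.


Formula: pH_final = pH_initial + k * base_pct
Substituting: pH_final = 2.5170 + 1.1110 * 1.8920
Result: 4.6190


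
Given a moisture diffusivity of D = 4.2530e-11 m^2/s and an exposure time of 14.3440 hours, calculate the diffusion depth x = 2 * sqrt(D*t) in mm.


t = 14.3440 hr * 3600 = 51638.4000 s
D * t = 4.2530e-11 * 51638.4000 = 2.1962e-06
x = 2 * sqrt(D*t) = 2 * sqrt(2.1962e-06) = 0.0029639 m = 2.9639 mm


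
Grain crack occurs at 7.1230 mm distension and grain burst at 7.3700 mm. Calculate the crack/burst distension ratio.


Formula: Ratio = crack / burst
Substituting: Ratio = 7.1230 / 7.3700
Result: 0.9665


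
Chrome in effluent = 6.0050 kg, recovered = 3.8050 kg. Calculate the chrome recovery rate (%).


Formula: Recovery = recovered / input * 100
Substituting: Recovery = 3.8050 / 6.0050 * 100
Result: 63.3639 %


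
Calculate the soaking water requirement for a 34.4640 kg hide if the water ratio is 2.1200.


Formula: Water = hide_weight * ratio
Substituting: Water = 34.4640 * 2.1200
Result: 73.0637 kg


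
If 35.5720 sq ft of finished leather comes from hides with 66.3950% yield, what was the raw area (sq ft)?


Formula: raw = finished * 100 / yield
Substituting: raw = 35.5720 * 100 / 66.3950
Result: 53.5763 sq ft


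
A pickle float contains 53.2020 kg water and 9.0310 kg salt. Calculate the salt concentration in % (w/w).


Formula: Conc = salt / (water + salt) * 100
Substituting: Conc = 9.0310 / (53.2020 + 9.0310) * 100
Result: 14.5116 %


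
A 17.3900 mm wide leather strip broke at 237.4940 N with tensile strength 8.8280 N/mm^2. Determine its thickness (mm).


Formula: t = F / (TS * w)
Substituting: t = 237.4940 / (8.8280 * 17.3900)
Result: 1.5470 mm


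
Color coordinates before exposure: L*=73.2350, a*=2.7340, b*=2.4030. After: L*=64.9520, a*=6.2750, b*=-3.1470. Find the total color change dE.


dL = -8.2830, da = 3.5410, db = -5.5500
dE = sqrt((-8.2830)^2 + 3.5410^2 + (-5.5500)^2) = 10.5806


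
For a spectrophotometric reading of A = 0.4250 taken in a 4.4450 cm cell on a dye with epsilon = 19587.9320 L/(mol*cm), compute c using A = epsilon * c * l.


Formula: c = A / (epsilon * l)
Substituting: c = 0.4250 / (19587.9320 * 4.4450)
Result: 4.8812e-06 mol/L


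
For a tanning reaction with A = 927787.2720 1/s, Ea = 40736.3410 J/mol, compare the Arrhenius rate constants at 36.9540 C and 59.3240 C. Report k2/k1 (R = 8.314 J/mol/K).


T1 = 36.9540 + 273.15 = 310.1040 K; T2 = 59.3240 + 273.15 = 332.4740 K
k1 = A * exp(-Ea/(R*T1)) = 927787.2720 * exp(-40736.3410/(8.314*310.1040)) = 0.1275 1/s
k2 = A * exp(-Ea/(R*T2)) = 927787.2720 * exp(-40736.3410/(8.314*332.4740)) = 0.3691 1/s
k2/k1 = 0.3691 / 0.1275 = 2.8953


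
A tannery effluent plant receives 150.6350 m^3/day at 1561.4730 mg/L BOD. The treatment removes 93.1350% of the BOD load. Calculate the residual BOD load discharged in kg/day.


Load_in = volume * conc / 1000 = 150.6350 * 1561.4730 / 1000 = 235.2125 kg/day
Removed = Load_in * eff / 100 = 235.2125 * 93.1350 / 100 = 219.0651 kg/day
Load_out = Load_in - Removed = 235.2125 - 219.0651 = 16.1473 kg/day


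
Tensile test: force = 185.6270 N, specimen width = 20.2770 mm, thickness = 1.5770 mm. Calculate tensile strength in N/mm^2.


Formula: TS = force / (width * thickness)
Substituting: TS = 185.6270 / (20.2770 * 1.5770)
Result: 5.8050 N/mm^2


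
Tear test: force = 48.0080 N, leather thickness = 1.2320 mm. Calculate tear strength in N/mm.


Formula: Tear strength = force / thickness
Substituting: Tear strength = 48.0080 / 1.2320
Result: 38.9675 N/mm


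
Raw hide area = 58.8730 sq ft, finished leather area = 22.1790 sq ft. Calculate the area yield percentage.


Formula: Yield = finished / raw * 100
Substituting: Yield = 22.1790 / 58.8730 * 100
Result: 37.6726 %


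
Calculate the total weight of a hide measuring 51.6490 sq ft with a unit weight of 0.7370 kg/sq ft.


Formula: Weight = area * weight_per_sqft
Substituting: Weight = 51.6490 * 0.7370
Result: 38.0653 kg


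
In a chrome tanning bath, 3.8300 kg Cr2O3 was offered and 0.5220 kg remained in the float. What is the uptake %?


Formula: Uptake = (offered - residual) / offered * 100
Substituting: Uptake = (3.8300 - 0.5220) / 3.8300 * 100
Result: 86.3708 %


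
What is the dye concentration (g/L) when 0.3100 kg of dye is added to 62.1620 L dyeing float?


Formula: Conc = dye_mass(kg) / volume(L) * 1000
Substituting: Conc = 0.3100 / 62.1620 * 1000
Result: 4.9870 g/L


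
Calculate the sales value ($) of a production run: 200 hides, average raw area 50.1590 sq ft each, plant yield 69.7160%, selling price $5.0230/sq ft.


Raw_total = N * avg_area = 200 * 50.1590 = 10031.8000 sq ft
Finished = Raw_total * yield / 100 = 10031.8000 * 69.7160 / 100 = 6993.7697 sq ft
Value = Finished * price = 6993.7697 * 5.0230 = 35129.7051 $


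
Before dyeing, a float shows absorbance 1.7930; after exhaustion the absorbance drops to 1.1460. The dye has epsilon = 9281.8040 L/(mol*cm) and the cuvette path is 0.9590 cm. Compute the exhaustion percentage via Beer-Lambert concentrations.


c_initial = A_i / (epsilon * l) = 1.7930 / (9281.8040 * 0.9590) = 2.0143e-04 mol/L
c_final = A_f / (epsilon * l) = 1.1460 / (9281.8040 * 0.9590) = 1.2875e-04 mol/L
Exhaustion = (c_initial - c_final) / c_initial * 100 = (2.0143e-04 - 1.2875e-04) / 2.0143e-04 * 100 = 36.0848 %


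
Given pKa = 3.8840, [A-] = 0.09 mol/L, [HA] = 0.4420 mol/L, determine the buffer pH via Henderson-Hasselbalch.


ratio = [A-] / [HA] = 0.09 / 0.4420 = 0.2036
log10(ratio) = -0.6912
pH = pKa + log10(ratio) = 3.8840 - 0.6912 = 3.1928


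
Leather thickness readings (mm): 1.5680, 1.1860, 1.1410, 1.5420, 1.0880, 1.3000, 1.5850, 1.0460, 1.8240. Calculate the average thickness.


Formula: Average = sum / n
Substituting: Average = 12.2800 / 9
Result: 1.3644 mm


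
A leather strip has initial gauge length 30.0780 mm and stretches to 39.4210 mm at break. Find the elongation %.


Formula: Elongation = (Lf - L0) / L0 * 100
Substituting: Elongation = (39.4210 - 30.0780) / 30.0780 * 100
Result: 31.0626 %


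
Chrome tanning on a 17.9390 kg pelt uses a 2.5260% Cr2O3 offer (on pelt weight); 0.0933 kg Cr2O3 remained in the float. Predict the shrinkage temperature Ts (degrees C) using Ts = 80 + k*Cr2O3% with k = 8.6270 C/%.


Offered = pelt * offer_pct / 100 = 17.9390 * 2.5260 / 100 = 0.4531 kg
Uptake = offered - residual = 0.4531 - 0.0933 = 0.3598 kg
Cr2O3% on pelt = uptake / pelt * 100 = 0.3598 / 17.9390 * 100 = 2.0059 %
Ts = 80 + k * Cr2O3% = 80 + 8.6270 * 2.0059 = 97.3049 C


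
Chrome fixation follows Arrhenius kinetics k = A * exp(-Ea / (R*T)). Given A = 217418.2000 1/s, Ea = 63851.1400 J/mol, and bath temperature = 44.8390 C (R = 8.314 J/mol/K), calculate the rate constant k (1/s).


T_K = T_C + 273.15 = 44.8390 + 273.15 = 317.9890 K
exponent = -Ea / (R * T_K) = -63851.1400 / (8.314 * 317.9890) = -24.1516
k = A * exp(exponent) = 217418.2000 * exp(-24.1516) = 7.0530e-06 1/s


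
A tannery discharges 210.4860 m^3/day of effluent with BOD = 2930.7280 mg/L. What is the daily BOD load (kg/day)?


Formula: BOD_load = volume * conc / 1000
Substituting: BOD_load = 210.4860 * 2930.7280 / 1000
Result: 616.8772 kg/day


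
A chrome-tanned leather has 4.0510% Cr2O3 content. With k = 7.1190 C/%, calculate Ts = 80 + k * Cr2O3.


Formula: Ts = 80 + k * Cr2O3
Substituting: Ts = 80 + 7.1190 * 4.0510
Result: 108.8391 C


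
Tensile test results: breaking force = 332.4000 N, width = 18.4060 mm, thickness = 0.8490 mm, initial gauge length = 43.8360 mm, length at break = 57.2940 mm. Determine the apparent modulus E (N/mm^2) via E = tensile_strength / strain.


TS = F / (w * t) = 332.4000 / (18.4060 * 0.8490) = 21.2713 N/mm^2
strain = (Lf - L0) / L0 = (57.2940 - 43.8360) / 43.8360 = 0.3070
E = TS / strain = 21.2713 / 0.3070 = 69.2858 N/mm^2


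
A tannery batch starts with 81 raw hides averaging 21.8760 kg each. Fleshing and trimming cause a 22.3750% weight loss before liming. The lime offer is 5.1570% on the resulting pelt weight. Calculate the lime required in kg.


Total_raw = N * avg_wt = 81 * 21.8760 = 1771.9560 kg
Substrate = Total_raw * (1 - loss/100) = 1771.9560 * (1 - 22.3750/100) = 1375.4808 kg
Lime = Substrate * pct / 100 = 1375.4808 * 5.1570 / 100 = 70.9335 kg


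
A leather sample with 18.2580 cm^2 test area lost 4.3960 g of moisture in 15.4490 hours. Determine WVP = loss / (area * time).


Formula: WVP = loss / (area * time)
Substituting: WVP = 4.3960 / (18.2580 * 15.4490)
Result: 0.0155849 g/(cm^2*hr)


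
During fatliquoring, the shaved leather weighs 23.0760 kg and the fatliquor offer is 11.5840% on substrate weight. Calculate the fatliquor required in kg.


Formula: Fat = substrate * pct / 100
Substituting: Fat = 23.0760 * 11.5840 / 100
Result: 2.6731 kg


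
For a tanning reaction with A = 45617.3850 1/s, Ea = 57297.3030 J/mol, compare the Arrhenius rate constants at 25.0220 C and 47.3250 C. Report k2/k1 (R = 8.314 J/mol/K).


T1 = 25.0220 + 273.15 = 298.1720 K; T2 = 47.3250 + 273.15 = 320.4750 K
k1 = A * exp(-Ea/(R*T1)) = 45617.3850 * exp(-57297.3030/(8.314*298.1720)) = 4.1808e-06 1/s
k2 = A * exp(-Ea/(R*T2)) = 45617.3850 * exp(-57297.3030/(8.314*320.4750)) = 2.0885e-05 1/s
k2/k1 = 2.0885e-05 / 4.1808e-06 = 4.9954


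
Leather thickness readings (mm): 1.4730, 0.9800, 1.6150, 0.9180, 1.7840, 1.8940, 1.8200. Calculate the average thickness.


Formula: Average = sum / n
Substituting: Average = 10.4840 / 7
Result: 1.4977 mm


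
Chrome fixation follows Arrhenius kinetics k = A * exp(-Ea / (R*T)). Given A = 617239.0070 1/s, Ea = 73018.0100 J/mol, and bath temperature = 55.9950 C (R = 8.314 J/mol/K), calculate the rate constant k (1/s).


T_K = T_C + 273.15 = 55.9950 + 273.15 = 329.1450 K
exponent = -Ea / (R * T_K) = -73018.0100 / (8.314 * 329.1450) = -26.6829
k = A * exp(exponent) = 617239.0070 * exp(-26.6829) = 1.5930e-06 1/s


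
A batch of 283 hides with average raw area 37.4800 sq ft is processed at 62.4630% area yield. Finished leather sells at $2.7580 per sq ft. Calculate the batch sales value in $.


Raw_total = N * avg_area = 283 * 37.4800 = 10606.8400 sq ft
Finished = Raw_total * yield / 100 = 10606.8400 * 62.4630 / 100 = 6625.3505 sq ft
Value = Finished * price = 6625.3505 * 2.7580 = 18272.7166 $


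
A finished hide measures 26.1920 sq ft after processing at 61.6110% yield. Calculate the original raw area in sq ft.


Formula: raw = finished * 100 / yield
Substituting: raw = 26.1920 * 100 / 61.6110
Result: 42.5119 sq ft


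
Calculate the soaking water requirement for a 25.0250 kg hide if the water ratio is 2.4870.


Formula: Water = hide_weight * ratio
Substituting: Water = 25.0250 * 2.4870
Result: 62.2372 kg


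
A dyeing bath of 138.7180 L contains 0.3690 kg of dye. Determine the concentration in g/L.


Formula: Conc = dye_mass(kg) / volume(L) * 1000
Substituting: Conc = 0.3690 / 138.7180 * 1000
Result: 2.6601 g/L


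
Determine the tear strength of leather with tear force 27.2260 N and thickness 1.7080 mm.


Formula: Tear strength = force / thickness
Substituting: Tear strength = 27.2260 / 1.7080
Result: 15.9403 N/mm


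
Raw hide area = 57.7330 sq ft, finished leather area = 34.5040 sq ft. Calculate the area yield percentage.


Formula: Yield = finished / raw * 100
Substituting: Yield = 34.5040 / 57.7330 * 100
Result: 59.7648 %


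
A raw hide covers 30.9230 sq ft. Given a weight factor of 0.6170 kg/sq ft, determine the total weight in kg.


Formula: Weight = area * weight_per_sqft
Substituting: Weight = 30.9230 * 0.6170
Result: 19.0795 kg


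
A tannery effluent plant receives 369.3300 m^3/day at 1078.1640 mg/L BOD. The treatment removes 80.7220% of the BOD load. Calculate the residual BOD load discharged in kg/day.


Load_in = volume * conc / 1000 = 369.3300 * 1078.1640 / 1000 = 398.1983 kg/day
Removed = Load_in * eff / 100 = 398.1983 * 80.7220 / 100 = 321.4336 kg/day
Load_out = Load_in - Removed = 398.1983 - 321.4336 = 76.7647 kg/day


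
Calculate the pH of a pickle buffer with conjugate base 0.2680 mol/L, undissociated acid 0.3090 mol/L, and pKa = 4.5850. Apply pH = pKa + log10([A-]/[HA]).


ratio = [A-] / [HA] = 0.2680 / 0.3090 = 0.8673
log10(ratio) = -0.0618237
pH = pKa + log10(ratio) = 4.5850 - 0.0618237 = 4.5232


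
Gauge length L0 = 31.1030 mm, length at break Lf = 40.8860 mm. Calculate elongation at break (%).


Formula: Elongation = (Lf - L0) / L0 * 100
Substituting: Elongation = (40.8860 - 31.1030) / 31.1030 * 100
Result: 31.4536 %


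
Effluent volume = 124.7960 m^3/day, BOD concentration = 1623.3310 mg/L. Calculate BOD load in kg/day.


Formula: BOD_load = volume * conc / 1000
Substituting: BOD_load = 124.7960 * 1623.3310 / 1000
Result: 202.5852 kg/day


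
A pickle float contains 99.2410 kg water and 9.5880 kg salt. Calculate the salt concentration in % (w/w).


Formula: Conc = salt / (water + salt) * 100
Substituting: Conc = 9.5880 / (99.2410 + 9.5880) * 100
Result: 8.8102 %


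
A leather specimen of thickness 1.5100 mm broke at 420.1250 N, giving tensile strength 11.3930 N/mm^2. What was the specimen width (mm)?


Formula: w = F / (TS * t)
Substituting: w = 420.1250 / (11.3930 * 1.5100)
Result: 24.4210 mm


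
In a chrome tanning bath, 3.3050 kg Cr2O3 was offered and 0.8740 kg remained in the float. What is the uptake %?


Formula: Uptake = (offered - residual) / offered * 100
Substituting: Uptake = (3.3050 - 0.8740) / 3.3050 * 100
Result: 73.5552 %


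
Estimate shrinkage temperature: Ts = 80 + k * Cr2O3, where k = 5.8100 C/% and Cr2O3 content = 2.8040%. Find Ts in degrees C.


Formula: Ts = 80 + k * Cr2O3
Substituting: Ts = 80 + 5.8100 * 2.8040
Result: 96.2912 C


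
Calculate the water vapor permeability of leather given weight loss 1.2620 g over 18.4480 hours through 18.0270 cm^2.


Formula: WVP = loss / (area * time)
Substituting: WVP = 1.2620 / (18.0270 * 18.4480)
Result: 0.00379478 g/(cm^2*hr)


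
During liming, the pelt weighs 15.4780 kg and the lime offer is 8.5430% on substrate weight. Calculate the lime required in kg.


Formula: Lime = substrate * pct / 100
Substituting: Lime = 15.4780 * 8.5430 / 100
Result: 1.3223 kg


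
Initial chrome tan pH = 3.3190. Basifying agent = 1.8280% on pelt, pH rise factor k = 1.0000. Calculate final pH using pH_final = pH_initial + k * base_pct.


Formula: pH_final = pH_initial + k * base_pct
Substituting: pH_final = 3.3190 + 1.0000 * 1.8280
Result: 5.1470


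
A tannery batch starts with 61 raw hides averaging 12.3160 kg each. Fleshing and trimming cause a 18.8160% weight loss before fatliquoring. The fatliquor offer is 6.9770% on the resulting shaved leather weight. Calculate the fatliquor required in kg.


Total_raw = N * avg_wt = 61 * 12.3160 = 751.2760 kg
Substrate = Total_raw * (1 - loss/100) = 751.2760 * (1 - 18.8160/100) = 609.9159 kg
Fat = Substrate * pct / 100 = 609.9159 * 6.9770 / 100 = 42.5538 kg


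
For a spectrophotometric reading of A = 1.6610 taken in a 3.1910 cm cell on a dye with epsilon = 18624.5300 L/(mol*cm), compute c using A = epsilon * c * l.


Formula: c = A / (epsilon * l)
Substituting: c = 1.6610 / (18624.5300 * 3.1910)
Result: 2.7948e-05 mol/L


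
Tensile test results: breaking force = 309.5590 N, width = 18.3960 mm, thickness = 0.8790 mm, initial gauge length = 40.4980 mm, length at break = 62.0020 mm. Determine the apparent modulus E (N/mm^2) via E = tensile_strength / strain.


TS = F / (w * t) = 309.5590 / (18.3960 * 0.8790) = 19.1439 N/mm^2
strain = (Lf - L0) / L0 = (62.0020 - 40.4980) / 40.4980 = 0.5310
E = TS / strain = 19.1439 / 0.5310 = 36.0533 N/mm^2


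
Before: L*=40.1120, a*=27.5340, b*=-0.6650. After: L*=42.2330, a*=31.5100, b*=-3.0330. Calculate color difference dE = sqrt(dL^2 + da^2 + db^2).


dL = 2.1210, da = 3.9760, db = -2.3680
dE = sqrt(2.1210^2 + 3.9760^2 + (-2.3680)^2) = 5.0906


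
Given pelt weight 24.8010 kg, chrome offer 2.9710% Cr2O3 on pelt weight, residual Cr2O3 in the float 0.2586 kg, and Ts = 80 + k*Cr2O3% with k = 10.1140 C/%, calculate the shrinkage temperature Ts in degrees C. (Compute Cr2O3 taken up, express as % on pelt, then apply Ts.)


Offered = pelt * offer_pct / 100 = 24.8010 * 2.9710 / 100 = 0.7368 kg
Uptake = offered - residual = 0.7368 - 0.2586 = 0.4782 kg
Cr2O3% on pelt = uptake / pelt * 100 = 0.4782 / 24.8010 * 100 = 1.9283 %
Ts = 80 + k * Cr2O3% = 80 + 10.1140 * 1.9283 = 99.5028 C


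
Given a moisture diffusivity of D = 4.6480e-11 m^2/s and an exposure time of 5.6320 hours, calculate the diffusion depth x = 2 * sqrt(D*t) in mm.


t = 5.6320 hr * 3600 = 20275.2000 s
D * t = 4.6480e-11 * 20275.2000 = 9.4239e-07
x = 2 * sqrt(D*t) = 2 * sqrt(9.4239e-07) = 0.00194154 m = 1.9415 mm


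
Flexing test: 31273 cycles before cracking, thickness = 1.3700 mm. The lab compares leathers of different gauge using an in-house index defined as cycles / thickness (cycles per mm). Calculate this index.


Formula: Index = cycles / thickness
Substituting: Index = 31273 / 1.3700
Result: 22827.0073 cycles/mm


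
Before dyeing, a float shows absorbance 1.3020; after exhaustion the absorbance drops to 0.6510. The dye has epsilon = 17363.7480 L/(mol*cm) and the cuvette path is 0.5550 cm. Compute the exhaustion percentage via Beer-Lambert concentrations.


c_initial = A_i / (epsilon * l) = 1.3020 / (17363.7480 * 0.5550) = 1.3511e-04 mol/L
c_final = A_f / (epsilon * l) = 0.6510 / (17363.7480 * 0.5550) = 6.7553e-05 mol/L
Exhaustion = (c_initial - c_final) / c_initial * 100 = (1.3511e-04 - 6.7553e-05) / 1.3511e-04 * 100 = 50.0000 %


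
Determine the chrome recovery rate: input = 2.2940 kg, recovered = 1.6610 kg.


Formula: Recovery = recovered / input * 100
Substituting: Recovery = 1.6610 / 2.2940 * 100
Result: 72.4063 %


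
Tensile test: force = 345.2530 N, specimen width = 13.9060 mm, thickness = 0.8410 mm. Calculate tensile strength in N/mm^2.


Formula: TS = force / (width * thickness)
Substituting: TS = 345.2530 / (13.9060 * 0.8410)
Result: 29.5216 N/mm^2


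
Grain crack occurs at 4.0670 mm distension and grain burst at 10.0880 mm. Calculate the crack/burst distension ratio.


Formula: Ratio = crack / burst
Substituting: Ratio = 4.0670 / 10.0880
Result: 0.4032


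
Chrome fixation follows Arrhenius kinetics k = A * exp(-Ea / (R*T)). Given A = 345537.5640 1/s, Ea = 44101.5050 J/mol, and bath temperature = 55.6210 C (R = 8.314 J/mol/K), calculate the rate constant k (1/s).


T_K = T_C + 273.15 = 55.6210 + 273.15 = 328.7710 K
exponent = -Ea / (R * T_K) = -44101.5050 / (8.314 * 328.7710) = -16.1343
k = A * exp(exponent) = 345537.5640 * exp(-16.1343) = 0.0339987 1/s


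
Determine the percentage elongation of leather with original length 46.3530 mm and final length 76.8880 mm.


Formula: Elongation = (Lf - L0) / L0 * 100
Substituting: Elongation = (76.8880 - 46.3530) / 46.3530 * 100
Result: 65.8749 %


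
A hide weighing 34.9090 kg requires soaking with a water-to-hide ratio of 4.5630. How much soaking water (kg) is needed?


Formula: Water = hide_weight * ratio
Substituting: Water = 34.9090 * 4.5630
Result: 159.2898 kg


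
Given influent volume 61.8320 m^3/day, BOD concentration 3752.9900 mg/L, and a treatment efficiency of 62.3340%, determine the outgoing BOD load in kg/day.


Load_in = volume * conc / 1000 = 61.8320 * 3752.9900 / 1000 = 232.0549 kg/day
Removed = Load_in * eff / 100 = 232.0549 * 62.3340 / 100 = 144.6491 kg/day
Load_out = Load_in - Removed = 232.0549 - 144.6491 = 87.4058 kg/day


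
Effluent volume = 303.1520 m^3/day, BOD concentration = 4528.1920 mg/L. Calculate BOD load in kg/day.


Formula: BOD_load = volume * conc / 1000
Substituting: BOD_load = 303.1520 * 4528.1920 / 1000
Result: 1372.7305 kg/day


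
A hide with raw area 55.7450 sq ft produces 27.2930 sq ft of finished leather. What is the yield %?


Formula: Yield = finished / raw * 100
Substituting: Yield = 27.2930 / 55.7450 * 100
Result: 48.9604 %


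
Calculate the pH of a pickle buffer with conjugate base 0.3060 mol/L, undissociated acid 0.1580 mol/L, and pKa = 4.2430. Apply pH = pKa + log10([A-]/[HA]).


ratio = [A-] / [HA] = 0.3060 / 0.1580 = 1.9367
log10(ratio) = 0.2871
pH = pKa + log10(ratio) = 4.2430 + 0.2871 = 4.5301


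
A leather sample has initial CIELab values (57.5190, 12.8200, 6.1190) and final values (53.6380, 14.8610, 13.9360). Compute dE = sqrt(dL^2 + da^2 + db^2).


dL = -3.8810, da = 2.0410, db = 7.8170
dE = sqrt((-3.8810)^2 + 2.0410^2 + 7.8170^2) = 8.9629


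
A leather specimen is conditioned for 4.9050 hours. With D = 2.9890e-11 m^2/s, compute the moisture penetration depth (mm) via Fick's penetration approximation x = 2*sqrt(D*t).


t = 4.9050 hr * 3600 = 17658.0000 s
D * t = 2.9890e-11 * 17658.0000 = 5.2780e-07
x = 2 * sqrt(D*t) = 2 * sqrt(5.2780e-07) = 0.00145299 m = 1.4530 mm


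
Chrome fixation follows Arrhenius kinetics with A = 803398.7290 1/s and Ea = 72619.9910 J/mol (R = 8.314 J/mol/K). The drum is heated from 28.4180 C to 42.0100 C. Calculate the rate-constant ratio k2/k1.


T1 = 28.4180 + 273.15 = 301.5680 K; T2 = 42.0100 + 273.15 = 315.1600 K
k1 = A * exp(-Ea/(R*T1)) = 803398.7290 * exp(-72619.9910/(8.314*301.5680)) = 2.1182e-07 1/s
k2 = A * exp(-Ea/(R*T2)) = 803398.7290 * exp(-72619.9910/(8.314*315.1600)) = 7.3868e-07 1/s
k2/k1 = 7.3868e-07 / 2.1182e-07 = 3.4874


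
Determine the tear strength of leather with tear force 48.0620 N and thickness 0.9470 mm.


Formula: Tear strength = force / thickness
Substituting: Tear strength = 48.0620 / 0.9470
Result: 50.7518 N/mm


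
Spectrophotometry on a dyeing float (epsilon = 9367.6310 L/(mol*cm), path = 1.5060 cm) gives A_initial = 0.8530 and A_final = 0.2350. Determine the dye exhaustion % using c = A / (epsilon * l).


c_initial = A_i / (epsilon * l) = 0.8530 / (9367.6310 * 1.5060) = 6.0464e-05 mol/L
c_final = A_f / (epsilon * l) = 0.2350 / (9367.6310 * 1.5060) = 1.6658e-05 mol/L
Exhaustion = (c_initial - c_final) / c_initial * 100 = (6.0464e-05 - 1.6658e-05) / 6.0464e-05 * 100 = 72.4502 %


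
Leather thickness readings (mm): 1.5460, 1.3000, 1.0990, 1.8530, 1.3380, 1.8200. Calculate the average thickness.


Formula: Average = sum / n
Substituting: Average = 8.9560 / 6
Result: 1.4927 mm


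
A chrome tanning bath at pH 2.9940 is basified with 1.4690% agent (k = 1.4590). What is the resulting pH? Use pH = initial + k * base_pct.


Formula: pH_final = pH_initial + k * base_pct
Substituting: pH_final = 2.9940 + 1.4590 * 1.4690
Result: 5.1373


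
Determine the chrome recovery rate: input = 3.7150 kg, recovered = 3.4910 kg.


Formula: Recovery = recovered / input * 100
Substituting: Recovery = 3.4910 / 3.7150 * 100
Result: 93.9704 %


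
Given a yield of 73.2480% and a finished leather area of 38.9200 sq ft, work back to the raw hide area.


Formula: raw = finished * 100 / yield
Substituting: raw = 38.9200 * 100 / 73.2480
Result: 53.1346 sq ft


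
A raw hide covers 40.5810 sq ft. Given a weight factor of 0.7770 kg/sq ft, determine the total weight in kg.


Formula: Weight = area * weight_per_sqft
Substituting: Weight = 40.5810 * 0.7770
Result: 31.5314 kg


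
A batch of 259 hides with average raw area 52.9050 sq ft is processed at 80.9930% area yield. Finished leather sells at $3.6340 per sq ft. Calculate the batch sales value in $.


Raw_total = N * avg_area = 259 * 52.9050 = 13702.3950 sq ft
Finished = Raw_total * yield / 100 = 13702.3950 * 80.9930 / 100 = 11097.9808 sq ft
Value = Finished * price = 11097.9808 * 3.6340 = 40330.0622 $


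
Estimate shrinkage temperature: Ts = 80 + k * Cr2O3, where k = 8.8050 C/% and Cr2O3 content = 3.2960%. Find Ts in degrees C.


Formula: Ts = 80 + k * Cr2O3
Substituting: Ts = 80 + 8.8050 * 3.2960
Result: 109.0213 C


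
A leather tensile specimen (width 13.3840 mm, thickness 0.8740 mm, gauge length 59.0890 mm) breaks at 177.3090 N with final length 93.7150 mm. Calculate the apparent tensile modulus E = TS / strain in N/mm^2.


TS = F / (w * t) = 177.3090 / (13.3840 * 0.8740) = 15.1577 N/mm^2
strain = (Lf - L0) / L0 = (93.7150 - 59.0890) / 59.0890 = 0.5860
E = TS / strain = 15.1577 / 0.5860 = 25.8665 N/mm^2


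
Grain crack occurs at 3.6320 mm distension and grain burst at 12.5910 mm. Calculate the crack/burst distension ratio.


Formula: Ratio = crack / burst
Substituting: Ratio = 3.6320 / 12.5910
Result: 0.2885


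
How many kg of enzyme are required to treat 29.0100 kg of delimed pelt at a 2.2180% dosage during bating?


Formula: Enzyme = substrate * pct / 100
Substituting: Enzyme = 29.0100 * 2.2180 / 100
Result: 0.6434 kg


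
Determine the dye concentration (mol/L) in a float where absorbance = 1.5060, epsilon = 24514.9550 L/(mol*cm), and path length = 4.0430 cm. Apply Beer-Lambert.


Formula: c = A / (epsilon * l)
Substituting: c = 1.5060 / (24514.9550 * 4.0430)
Result: 1.5195e-05 mol/L


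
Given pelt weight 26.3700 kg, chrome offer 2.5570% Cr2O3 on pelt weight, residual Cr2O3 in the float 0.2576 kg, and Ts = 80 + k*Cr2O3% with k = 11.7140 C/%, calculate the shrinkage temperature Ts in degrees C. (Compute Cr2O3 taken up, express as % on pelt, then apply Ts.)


Offered = pelt * offer_pct / 100 = 26.3700 * 2.5570 / 100 = 0.6743 kg
Uptake = offered - residual = 0.6743 - 0.2576 = 0.4167 kg
Cr2O3% on pelt = uptake / pelt * 100 = 0.4167 / 26.3700 * 100 = 1.5801 %
Ts = 80 + k * Cr2O3% = 80 + 11.7140 * 1.5801 = 98.5097 C


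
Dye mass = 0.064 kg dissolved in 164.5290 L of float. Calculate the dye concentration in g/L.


Formula: Conc = dye_mass(kg) / volume(L) * 1000
Substituting: Conc = 0.064 / 164.5290 * 1000
Result: 0.3890 g/L


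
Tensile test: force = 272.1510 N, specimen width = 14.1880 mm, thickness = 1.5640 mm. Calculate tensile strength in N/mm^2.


Formula: TS = force / (width * thickness)
Substituting: TS = 272.1510 / (14.1880 * 1.5640)
Result: 12.2646 N/mm^2


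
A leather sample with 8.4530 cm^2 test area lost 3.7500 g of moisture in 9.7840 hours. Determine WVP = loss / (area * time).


Formula: WVP = loss / (area * time)
Substituting: WVP = 3.7500 / (8.4530 * 9.7840)
Result: 0.0453423 g/(cm^2*hr)


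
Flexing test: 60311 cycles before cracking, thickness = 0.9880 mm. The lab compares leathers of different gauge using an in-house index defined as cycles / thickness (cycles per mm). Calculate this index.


Formula: Index = cycles / thickness
Substituting: Index = 60311 / 0.9880
Result: 61043.5223 cycles/mm


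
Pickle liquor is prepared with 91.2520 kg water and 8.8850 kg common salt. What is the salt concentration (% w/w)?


Formula: Conc = salt / (water + salt) * 100
Substituting: Conc = 8.8850 / (91.2520 + 8.8850) * 100
Result: 8.8728 %


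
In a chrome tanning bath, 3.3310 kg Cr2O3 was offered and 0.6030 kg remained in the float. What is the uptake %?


Formula: Uptake = (offered - residual) / offered * 100
Substituting: Uptake = (3.3310 - 0.6030) / 3.3310 * 100
Result: 81.8973 %


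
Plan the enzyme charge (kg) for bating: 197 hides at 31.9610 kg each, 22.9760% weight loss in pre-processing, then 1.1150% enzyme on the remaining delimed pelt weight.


Total_raw = N * avg_wt = 197 * 31.9610 = 6296.3170 kg
Substrate = Total_raw * (1 - loss/100) = 6296.3170 * (1 - 22.9760/100) = 4849.6752 kg
Enzyme = Substrate * pct / 100 = 4849.6752 * 1.1150 / 100 = 54.0739 kg


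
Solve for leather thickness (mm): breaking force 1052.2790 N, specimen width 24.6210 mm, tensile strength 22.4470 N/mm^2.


Formula: t = F / (TS * w)
Substituting: t = 1052.2790 / (22.4470 * 24.6210)
Result: 1.9040 mm


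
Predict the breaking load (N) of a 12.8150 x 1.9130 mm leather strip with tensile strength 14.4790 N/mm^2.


Formula: F = TS * w * t
Substituting: F = 14.4790 * 12.8150 * 1.9130
Result: 354.9541 N


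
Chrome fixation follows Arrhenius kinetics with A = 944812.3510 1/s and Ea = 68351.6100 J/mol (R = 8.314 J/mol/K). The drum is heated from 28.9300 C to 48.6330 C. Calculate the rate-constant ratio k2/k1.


T1 = 28.9300 + 273.15 = 302.0800 K; T2 = 48.6330 + 273.15 = 321.7830 K
k1 = A * exp(-Ea/(R*T1)) = 944812.3510 * exp(-68351.6100/(8.314*302.0800)) = 1.4315e-06 1/s
k2 = A * exp(-Ea/(R*T2)) = 944812.3510 * exp(-68351.6100/(8.314*321.7830)) = 7.5773e-06 1/s
k2/k1 = 7.5773e-06 / 1.4315e-06 = 5.2932


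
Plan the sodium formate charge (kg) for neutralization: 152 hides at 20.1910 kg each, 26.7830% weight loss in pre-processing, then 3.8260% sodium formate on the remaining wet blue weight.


Total_raw = N * avg_wt = 152 * 20.1910 = 3069.0320 kg
Substrate = Total_raw * (1 - loss/100) = 3069.0320 * (1 - 26.7830/100) = 2247.0532 kg
Neutralizer = Substrate * pct / 100 = 2247.0532 * 3.8260 / 100 = 85.9723 kg


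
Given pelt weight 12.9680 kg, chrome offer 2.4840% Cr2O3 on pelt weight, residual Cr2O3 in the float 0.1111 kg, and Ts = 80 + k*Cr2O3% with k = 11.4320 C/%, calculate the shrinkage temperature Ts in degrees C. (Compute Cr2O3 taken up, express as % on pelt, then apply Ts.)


Offered = pelt * offer_pct / 100 = 12.9680 * 2.4840 / 100 = 0.3221 kg
Uptake = offered - residual = 0.3221 - 0.1111 = 0.2110 kg
Cr2O3% on pelt = uptake / pelt * 100 = 0.2110 / 12.9680 * 100 = 1.6273 %
Ts = 80 + k * Cr2O3% = 80 + 11.4320 * 1.6273 = 98.6030 C


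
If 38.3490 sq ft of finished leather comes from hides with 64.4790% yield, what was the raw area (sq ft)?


Formula: raw = finished * 100 / yield
Substituting: raw = 38.3490 * 100 / 64.4790
Result: 59.4752 sq ft


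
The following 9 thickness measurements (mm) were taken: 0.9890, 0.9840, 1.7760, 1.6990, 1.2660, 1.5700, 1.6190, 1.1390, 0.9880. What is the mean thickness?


Formula: Average = sum / n
Substituting: Average = 12.0300 / 9
Result: 1.3367 mm


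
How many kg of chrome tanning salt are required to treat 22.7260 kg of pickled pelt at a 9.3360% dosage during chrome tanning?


Formula: Chrome = substrate * pct / 100
Substituting: Chrome = 22.7260 * 9.3360 / 100
Result: 2.1217 kg


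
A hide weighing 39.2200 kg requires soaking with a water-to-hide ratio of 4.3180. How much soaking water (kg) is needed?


Formula: Water = hide_weight * ratio
Substituting: Water = 39.2200 * 4.3180
Result: 169.3520 kg


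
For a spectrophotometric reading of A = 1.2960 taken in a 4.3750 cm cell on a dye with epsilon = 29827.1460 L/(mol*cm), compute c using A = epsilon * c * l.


Formula: c = A / (epsilon * l)
Substituting: c = 1.2960 / (29827.1460 * 4.3750)
Result: 9.9315e-06 mol/L


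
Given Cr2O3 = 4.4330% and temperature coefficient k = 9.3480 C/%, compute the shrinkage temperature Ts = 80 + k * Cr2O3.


Formula: Ts = 80 + k * Cr2O3
Substituting: Ts = 80 + 9.3480 * 4.4330
Result: 121.4397 C


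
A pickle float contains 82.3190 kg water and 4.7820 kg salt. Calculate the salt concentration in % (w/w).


Formula: Conc = salt / (water + salt) * 100
Substituting: Conc = 4.7820 / (82.3190 + 4.7820) * 100
Result: 5.4902 %


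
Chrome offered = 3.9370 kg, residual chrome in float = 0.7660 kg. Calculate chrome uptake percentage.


Formula: Uptake = (offered - residual) / offered * 100
Substituting: Uptake = (3.9370 - 0.7660) / 3.9370 * 100
Result: 80.5436 %


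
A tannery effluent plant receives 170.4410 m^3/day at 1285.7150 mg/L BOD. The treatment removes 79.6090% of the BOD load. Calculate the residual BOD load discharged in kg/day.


Load_in = volume * conc / 1000 = 170.4410 * 1285.7150 / 1000 = 219.1386 kg/day
Removed = Load_in * eff / 100 = 219.1386 * 79.6090 / 100 = 174.4540 kg/day
Load_out = Load_in - Removed = 219.1386 - 174.4540 = 44.6845 kg/day


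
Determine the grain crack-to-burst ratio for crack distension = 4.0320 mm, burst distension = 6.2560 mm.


Formula: Ratio = crack / burst
Substituting: Ratio = 4.0320 / 6.2560
Result: 0.6445


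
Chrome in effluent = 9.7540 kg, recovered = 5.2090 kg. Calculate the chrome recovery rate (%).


Formula: Recovery = recovered / input * 100
Substituting: Recovery = 5.2090 / 9.7540 * 100
Result: 53.4037 %


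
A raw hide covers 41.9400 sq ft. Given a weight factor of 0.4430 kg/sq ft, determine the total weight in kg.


Formula: Weight = area * weight_per_sqft
Substituting: Weight = 41.9400 * 0.4430
Result: 18.5794 kg


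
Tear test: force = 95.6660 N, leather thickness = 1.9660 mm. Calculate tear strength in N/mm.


Formula: Tear strength = force / thickness
Substituting: Tear strength = 95.6660 / 1.9660
Result: 48.6602 N/mm


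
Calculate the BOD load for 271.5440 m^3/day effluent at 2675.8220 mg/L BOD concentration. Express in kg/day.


Formula: BOD_load = volume * conc / 1000
Substituting: BOD_load = 271.5440 * 2675.8220 / 1000
Result: 726.6034 kg/day
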